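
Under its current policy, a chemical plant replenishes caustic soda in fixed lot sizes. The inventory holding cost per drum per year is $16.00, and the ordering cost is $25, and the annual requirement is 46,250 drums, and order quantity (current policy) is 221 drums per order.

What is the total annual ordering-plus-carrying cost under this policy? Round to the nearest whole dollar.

$7,000

Ordering: D/Q × S = 46,250/221 × $25 = $5,231.90
Holding:  Q/2 × H = 221/2 × $16 = $1,768.00
Total = $5,231.90 + $1,768.00 = $6,999.90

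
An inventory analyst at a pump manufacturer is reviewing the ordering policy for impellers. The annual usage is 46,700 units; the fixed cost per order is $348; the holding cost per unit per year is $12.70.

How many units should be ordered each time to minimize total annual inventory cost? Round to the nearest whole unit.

Optimal lot size Q* = (2 × 46,700 × $348 / $12.7)^½ ≈ 1,599.78

1,600 units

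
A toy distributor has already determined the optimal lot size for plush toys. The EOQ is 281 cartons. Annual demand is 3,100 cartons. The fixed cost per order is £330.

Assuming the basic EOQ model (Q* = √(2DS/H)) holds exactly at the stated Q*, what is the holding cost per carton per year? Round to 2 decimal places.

Since Q* = (2DS/H)^½, squaring gives Q*²·H = 2DS.
H = 2DS / Q² = 2 × 3,100 × 330 / 281² = 25.9115

£25.91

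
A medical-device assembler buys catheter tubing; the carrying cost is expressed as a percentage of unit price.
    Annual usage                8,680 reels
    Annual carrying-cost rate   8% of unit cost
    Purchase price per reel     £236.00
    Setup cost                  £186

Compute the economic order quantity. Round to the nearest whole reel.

H = i·C = 0.08 × £236 = £18.8800 per reel-year
Q* = √(2·D·S / H) = √(2·8,680·186 / 18.88) = √171,025.4 ≈ 413.55

414 reels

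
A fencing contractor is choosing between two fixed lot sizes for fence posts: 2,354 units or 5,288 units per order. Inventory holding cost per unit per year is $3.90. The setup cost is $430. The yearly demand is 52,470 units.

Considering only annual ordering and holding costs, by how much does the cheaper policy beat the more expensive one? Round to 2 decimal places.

$403.38

Annual cost at Q: ordering D·S/Q plus holding Q·H/2.
TC(2,354) = (52,470/2,354)×430 + (2,354/2)×3.9 = $14,174.88
TC(5,288) = (52,470/5,288)×430 + (5,288/2)×3.9 = $14,578.26
Cheaper: Q = 2,354.  Difference = $403.38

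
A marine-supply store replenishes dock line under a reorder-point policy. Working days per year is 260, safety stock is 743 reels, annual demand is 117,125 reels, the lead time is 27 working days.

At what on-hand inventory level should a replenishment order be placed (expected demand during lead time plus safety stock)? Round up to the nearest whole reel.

12,906 reels

Daily demand d = 117,125 / 260 = 450.481 reels/day
Demand during lead time = 450.481 × 27 = 12,162.98
Reorder point = 12,162.98 + 743 = 12,905.98 → round up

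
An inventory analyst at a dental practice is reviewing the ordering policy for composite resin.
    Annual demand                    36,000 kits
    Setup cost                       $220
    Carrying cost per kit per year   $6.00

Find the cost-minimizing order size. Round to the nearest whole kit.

1,625 kits

EOQ = √(2DS/H) = √(2 × 36,000 × 220 / 6)
    = √(2,640,000.00) ≈ 1,624.81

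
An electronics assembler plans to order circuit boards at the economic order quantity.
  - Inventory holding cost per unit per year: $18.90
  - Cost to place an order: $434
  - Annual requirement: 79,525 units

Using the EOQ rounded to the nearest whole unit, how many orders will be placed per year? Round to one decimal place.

41.6 orders per year

Optimal lot size Q* = (2 × 79,525 × $434 / $18.9)^½ ≈ 1,911.09 → Q = 1,911
N = D/Q = 79,525/1,911 ≈ 41.614 orders/yr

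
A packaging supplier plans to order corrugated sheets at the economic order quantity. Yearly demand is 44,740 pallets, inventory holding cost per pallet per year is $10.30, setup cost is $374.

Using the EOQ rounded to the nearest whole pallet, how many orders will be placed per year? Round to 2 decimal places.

Optimal lot size Q* = (2 × 44,740 × $374 / $10.3)^½ ≈ 1,802.52 → Q = 1,803
Orders per year = D/Q = 44,740 / 1,803 = 24.814

24.81 orders per year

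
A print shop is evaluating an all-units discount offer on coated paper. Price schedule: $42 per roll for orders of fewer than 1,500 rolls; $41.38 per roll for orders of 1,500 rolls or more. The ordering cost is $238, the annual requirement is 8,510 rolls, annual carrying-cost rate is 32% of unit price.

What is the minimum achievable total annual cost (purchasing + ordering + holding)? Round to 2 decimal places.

H₁ = 32%×$42 = $13.4400;  H₂ = 32%×$41.38 = $13.2416
EOQ₁ = √(2×8,510×238/13.4400) = 549.00  (< 1,500, feasible at tier 1)
EOQ₂ = √(2×8,510×238/13.2416) = 553.09  (< 1,500 → use Q = 1,500 at tier-2 price)
TC(tier 1 (EOQ₁), Q≈549.0) = $364,798.50
TC(tier 2, Q≈1,500.0) = $363,425.25
Minimum at tier 2: $363,425.25

$363,425.25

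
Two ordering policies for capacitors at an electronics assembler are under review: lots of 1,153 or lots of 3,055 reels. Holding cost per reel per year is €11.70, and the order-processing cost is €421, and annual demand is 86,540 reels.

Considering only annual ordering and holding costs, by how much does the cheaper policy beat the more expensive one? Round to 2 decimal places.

Annual cost at Q: ordering D·S/Q plus holding Q·H/2.
TC(1,153) = (86,540/1,153)×421 + (1,153/2)×11.7 = €38,343.78
TC(3,055) = (86,540/3,055)×421 + (3,055/2)×11.7 = €29,797.56
Cheaper: Q = 3,055.  Difference = €8,546.23

€8,546.23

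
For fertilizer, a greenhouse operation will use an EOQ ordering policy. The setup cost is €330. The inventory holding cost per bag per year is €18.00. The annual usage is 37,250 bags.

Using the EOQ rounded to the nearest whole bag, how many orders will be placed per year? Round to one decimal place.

31.9 orders per year

2DS/H = 2·37,250·330/18 = 1,365,833.33
EOQ = √1,365,833.33 ≈ 1,168.69 → Q = 1,169
Orders per year = D/Q = 37,250 / 1,169 = 31.865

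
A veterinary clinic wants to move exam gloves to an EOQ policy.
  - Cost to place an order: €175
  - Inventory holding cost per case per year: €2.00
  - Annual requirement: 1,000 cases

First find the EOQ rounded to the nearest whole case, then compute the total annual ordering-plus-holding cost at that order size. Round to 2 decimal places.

2DS/H = 2·1,000·175/2 = 175,000.00
EOQ = √175,000.00 ≈ 418.33 → Q = 418 cases
Ordering: D/Q × S = 1,000/418 × €175 = €418.66
Holding:  Q/2 × H = 418/2 × €2 = €418.00
Total = €418.66 + €418.00 = €836.66

€836.66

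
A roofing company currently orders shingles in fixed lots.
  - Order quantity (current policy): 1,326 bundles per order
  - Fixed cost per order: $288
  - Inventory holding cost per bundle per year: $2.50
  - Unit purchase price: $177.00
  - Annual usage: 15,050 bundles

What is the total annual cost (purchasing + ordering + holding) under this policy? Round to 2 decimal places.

Annual ordering cost = (D/Q)·S = (15,050/1,326) × 288 = $3,268.78
Annual holding cost  = (Q/2)·H = (1,326/2) × 2.5 = $1,657.50
Purchase cost = D·C = 15,050 × 177 = $2,663,850.00
Total = $3,268.78 + $1,657.50 + $2,663,850.00 = $2,668,776.28

$2,668,776.28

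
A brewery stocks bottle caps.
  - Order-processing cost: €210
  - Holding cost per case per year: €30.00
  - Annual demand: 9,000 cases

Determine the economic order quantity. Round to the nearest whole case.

2DS/H = 2·9,000·210/30 = 126,000.00
EOQ = √126,000.00 ≈ 354.96

355 cases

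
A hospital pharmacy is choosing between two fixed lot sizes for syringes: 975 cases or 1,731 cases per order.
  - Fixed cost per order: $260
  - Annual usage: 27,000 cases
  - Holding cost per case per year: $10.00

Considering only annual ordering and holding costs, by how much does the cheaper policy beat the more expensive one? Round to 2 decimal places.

$635.46

TC(Q) = (D/Q)S + (Q/2)H
TC(975) = (27,000/975)×260 + (975/2)×10 = $12,075.00
TC(1,731) = (27,000/1,731)×260 + (1,731/2)×10 = $12,710.46
Lots of 975 are cheaper by $635.46.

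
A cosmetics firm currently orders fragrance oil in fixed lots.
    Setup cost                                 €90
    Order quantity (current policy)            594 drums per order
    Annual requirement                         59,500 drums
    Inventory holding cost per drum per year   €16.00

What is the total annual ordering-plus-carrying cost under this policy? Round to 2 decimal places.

€13,767.15

Annual ordering cost = (D/Q)·S = (59,500/594) × 90 = €9,015.15
Annual holding cost  = (Q/2)·H = (594/2) × 16 = €4,752.00
Total = €9,015.15 + €4,752.00 = €13,767.15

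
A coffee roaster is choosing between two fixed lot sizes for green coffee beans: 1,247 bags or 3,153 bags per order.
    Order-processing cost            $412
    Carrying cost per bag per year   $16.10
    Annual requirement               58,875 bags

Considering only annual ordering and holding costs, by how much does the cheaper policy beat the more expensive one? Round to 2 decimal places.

$3,584.56

Annual cost at Q: ordering D·S/Q plus holding Q·H/2.
TC(1,247) = (58,875/1,247)×412 + (1,247/2)×16.1 = $29,490.23
TC(3,153) = (58,875/3,153)×412 + (3,153/2)×16.1 = $33,074.80
Cheaper: Q = 1,247.  Difference = $3,584.56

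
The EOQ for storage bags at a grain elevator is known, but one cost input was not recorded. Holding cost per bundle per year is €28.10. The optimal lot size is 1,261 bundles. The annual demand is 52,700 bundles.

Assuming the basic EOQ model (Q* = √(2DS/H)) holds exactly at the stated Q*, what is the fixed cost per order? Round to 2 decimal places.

€423.93

EOQ relation: Q² = 2DS/H, so rearrange for the unknown.
S = Q²H / (2D) = 1,261² × 28.1 / (2 × 52,700) = 423.9317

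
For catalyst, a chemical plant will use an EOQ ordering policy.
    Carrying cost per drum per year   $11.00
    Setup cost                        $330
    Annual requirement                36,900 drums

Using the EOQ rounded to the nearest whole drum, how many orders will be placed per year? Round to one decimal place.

24.8 orders per year

Q* = √(2·D·S / H) = √(2·36,900·330 / 11) = √2,214,000.0 ≈ 1,487.95 → Q = 1,488
N = D/Q = 36,900/1,488 ≈ 24.798 orders/yr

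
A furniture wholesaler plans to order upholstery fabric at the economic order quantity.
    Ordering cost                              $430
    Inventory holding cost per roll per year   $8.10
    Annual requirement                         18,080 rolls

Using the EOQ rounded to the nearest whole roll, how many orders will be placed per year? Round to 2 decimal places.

EOQ = √(2DS/H) = √(2 × 18,080 × 430 / 8.1)
    = √(1,919,604.94) ≈ 1,385.50 → Q = 1,385
N = D/Q = 18,080/1,385 ≈ 13.054 orders/yr

13.05 orders per year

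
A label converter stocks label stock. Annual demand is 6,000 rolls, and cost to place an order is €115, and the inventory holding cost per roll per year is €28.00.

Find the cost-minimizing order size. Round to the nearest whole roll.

Optimal lot size Q* = (2 × 6,000 × €115 / €28)^½ ≈ 222.00

222 rolls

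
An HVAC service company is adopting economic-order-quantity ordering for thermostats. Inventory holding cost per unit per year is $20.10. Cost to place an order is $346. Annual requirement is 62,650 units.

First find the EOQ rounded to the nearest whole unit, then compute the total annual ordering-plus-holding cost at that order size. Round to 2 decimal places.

$29,519.68

EOQ = √(2DS/H) = √(2 × 62,650 × 346 / 20.1)
    = √(2,156,905.47) ≈ 1,468.64 → Q = 1,469 units
Annual ordering cost = (D/Q)·S = (62,650/1,469) × 346 = $14,756.23
Annual holding cost  = (Q/2)·H = (1,469/2) × 20.1 = $14,763.45
Total = $14,756.23 + $14,763.45 = $29,519.68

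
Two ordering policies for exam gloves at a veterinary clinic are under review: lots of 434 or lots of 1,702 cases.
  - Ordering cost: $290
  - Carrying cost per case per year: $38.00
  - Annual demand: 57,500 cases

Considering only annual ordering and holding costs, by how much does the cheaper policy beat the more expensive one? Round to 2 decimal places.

Annual cost at Q: ordering D·S/Q plus holding Q·H/2.
TC(434) = (57,500/434)×290 + (434/2)×38 = $46,667.66
TC(1,702) = (57,500/1,702)×290 + (1,702/2)×38 = $42,135.30
|ΔTC| = |$46,667.66 − $42,135.30| = $4,532.36

$4,532.36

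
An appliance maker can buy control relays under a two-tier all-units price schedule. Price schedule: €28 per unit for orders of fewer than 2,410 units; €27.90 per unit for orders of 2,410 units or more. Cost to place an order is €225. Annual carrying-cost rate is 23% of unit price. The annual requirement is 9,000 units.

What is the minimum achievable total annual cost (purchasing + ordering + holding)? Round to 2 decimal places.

H₁ = 23%×€28 = €6.4400;  H₂ = 23%×€27.90 = €6.4170
EOQ₁ = √(2×9,000×225/6.4400) = 793.02  (< 2,410, feasible at tier 1)
EOQ₂ = √(2×9,000×225/6.4170) = 794.44  (< 2,410 → use Q = 2,410 at tier-2 price)
TC(tier 1 (EOQ₁), Q≈793.0) = €257,107.05
TC(tier 2, Q≈2,410.0) = €259,672.73
Minimum at tier 1 (EOQ₁): €257,107.05

€257,107.05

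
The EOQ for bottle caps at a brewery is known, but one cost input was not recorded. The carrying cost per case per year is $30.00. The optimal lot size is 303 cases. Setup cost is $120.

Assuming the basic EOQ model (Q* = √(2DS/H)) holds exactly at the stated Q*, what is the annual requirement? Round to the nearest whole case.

11,476 cases per year

EOQ relation: Q² = 2DS/H, so rearrange for the unknown.
D = Q²H / (2S) = 303² × 30 / (2 × 120) = 11,476.12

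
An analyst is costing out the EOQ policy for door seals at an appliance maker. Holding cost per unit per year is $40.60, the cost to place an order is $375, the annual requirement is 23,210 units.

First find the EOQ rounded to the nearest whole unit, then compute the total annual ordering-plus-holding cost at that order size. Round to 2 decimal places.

2DS/H = 2·23,210·375/40.6 = 428,756.16
EOQ = √428,756.16 ≈ 654.79 → Q = 655 units
Orders/yr = 23,210/655 = 35.435; ordering cost = 35.435 × $375 = $13,288.17
Average inventory = 655/2 = 327.5; holding cost = 327.5 × $40.6 = $13,296.50
Total = $13,288.17 + $13,296.50 = $26,584.67

$26,584.67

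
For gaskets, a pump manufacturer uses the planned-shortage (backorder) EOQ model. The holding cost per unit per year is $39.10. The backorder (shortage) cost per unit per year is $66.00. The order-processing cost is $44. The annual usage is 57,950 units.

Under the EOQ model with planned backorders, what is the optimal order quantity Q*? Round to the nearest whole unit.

Q* = √(2DS/H) · √((H + b)/b)
   = √(2 × 57,950 × 44 / 39.1) · √((39.1 + 66) / 66)
   = 361.143 × 1.2619 ≈ 455.73

456 units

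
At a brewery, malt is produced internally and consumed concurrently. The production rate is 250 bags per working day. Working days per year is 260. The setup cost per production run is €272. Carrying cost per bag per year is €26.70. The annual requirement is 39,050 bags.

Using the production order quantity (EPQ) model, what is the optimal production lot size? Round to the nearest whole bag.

d = 39,050/260 = 150.1923 bags/day;  effective holding cost H(1 − d/p) = 26.7·(1 − 150.1923/250) = 10.65946
Q* = √(2DS / H_eff) = √(2·39,050·272 / 10.65946) ≈ 1,411.70

1,412 bags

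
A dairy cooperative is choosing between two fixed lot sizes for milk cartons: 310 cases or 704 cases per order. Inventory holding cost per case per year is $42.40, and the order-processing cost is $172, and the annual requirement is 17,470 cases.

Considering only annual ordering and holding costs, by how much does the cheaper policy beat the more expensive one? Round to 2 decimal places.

For each Q, cost = (D/Q)·S + (Q/2)·H.
TC(310) = (17,470/310)×172 + (310/2)×42.4 = $16,265.03
TC(704) = (17,470/704)×172 + (704/2)×42.4 = $19,193.04
Lots of 310 are cheaper by $2,928.01.

$2,928.01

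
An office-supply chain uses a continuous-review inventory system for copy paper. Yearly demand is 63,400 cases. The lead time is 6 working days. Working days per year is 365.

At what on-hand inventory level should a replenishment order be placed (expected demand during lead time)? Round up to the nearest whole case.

1,043 cases

Daily demand d = 63,400 / 365 = 173.699 cases/day
Demand during lead time = 173.699 × 6 = 1,042.19
Reorder point = 1,042.19 → round up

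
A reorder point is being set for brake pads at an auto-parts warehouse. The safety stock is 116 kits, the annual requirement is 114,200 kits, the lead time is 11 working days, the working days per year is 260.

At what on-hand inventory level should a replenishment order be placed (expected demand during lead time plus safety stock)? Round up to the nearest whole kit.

Daily demand d = 114,200 / 260 = 439.231 kits/day
Demand during lead time = 439.231 × 11 = 4,831.54
Reorder point = 4,831.54 + 116 = 4,947.54 → round up

4,948 kits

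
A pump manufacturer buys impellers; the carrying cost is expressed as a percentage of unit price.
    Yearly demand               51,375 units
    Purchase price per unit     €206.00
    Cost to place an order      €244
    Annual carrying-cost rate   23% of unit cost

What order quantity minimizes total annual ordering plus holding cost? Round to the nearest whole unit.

727 units

Holding cost per unit per year: H = 23% × €206 = €47.3800
Q* = √(2·D·S / H) = √(2·51,375·244 / 47.38) = √529,147.3 ≈ 727.43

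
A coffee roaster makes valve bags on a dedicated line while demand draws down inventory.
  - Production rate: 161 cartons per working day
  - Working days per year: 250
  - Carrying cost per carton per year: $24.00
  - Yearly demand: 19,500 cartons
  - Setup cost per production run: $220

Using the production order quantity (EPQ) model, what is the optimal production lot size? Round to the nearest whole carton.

833 cartons

Daily demand d = 19,500/250 = 78.000; p = 161; 1 − d/p = 0.51553
EPQ = √(2DS / (H(1 − d/p)))
    = √(2 × 19,500 × 220 / (24 × 0.51553)) ≈ 832.74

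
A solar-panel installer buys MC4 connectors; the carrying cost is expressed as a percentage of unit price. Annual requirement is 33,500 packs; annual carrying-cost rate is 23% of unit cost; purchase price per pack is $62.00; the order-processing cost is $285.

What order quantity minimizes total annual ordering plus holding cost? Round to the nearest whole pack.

H = i·C = 0.23 × $62 = $14.2600 per pack-year
EOQ = √(2DS/H) = √(2 × 33,500 × 285 / 14.26)
    = √(1,339,060.31) ≈ 1,157.18

1,157 packs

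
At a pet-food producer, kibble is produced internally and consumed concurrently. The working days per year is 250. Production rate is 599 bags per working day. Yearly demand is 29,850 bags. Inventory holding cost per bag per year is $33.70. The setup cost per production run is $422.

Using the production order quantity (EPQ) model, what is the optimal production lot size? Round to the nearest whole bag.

966 bags

Daily demand d = 29,850/250 = 119.400; p = 599; 1 − d/p = 0.80067
EPQ = √(2DS / (H(1 − d/p)))
    = √(2 × 29,850 × 422 / (33.7 × 0.80067)) ≈ 966.28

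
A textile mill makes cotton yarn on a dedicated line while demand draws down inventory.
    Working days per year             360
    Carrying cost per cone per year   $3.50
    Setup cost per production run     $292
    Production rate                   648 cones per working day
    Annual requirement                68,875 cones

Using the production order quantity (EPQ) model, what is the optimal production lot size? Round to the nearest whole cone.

Daily demand d = 68,875/360 = 191.319; p = 648; 1 − d/p = 0.70475
EPQ = √(2DS / (H(1 − d/p)))
    = √(2 × 68,875 × 292 / (3.5 × 0.70475)) ≈ 4,038.17

4,038 cones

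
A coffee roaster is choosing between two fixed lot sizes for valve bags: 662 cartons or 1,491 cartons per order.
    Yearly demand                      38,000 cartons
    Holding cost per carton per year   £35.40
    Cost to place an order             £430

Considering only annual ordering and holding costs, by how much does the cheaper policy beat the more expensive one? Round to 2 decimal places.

For each Q, cost = (D/Q)·S + (Q/2)·H.
TC(662) = (38,000/662)×430 + (662/2)×35.4 = £36,400.18
TC(1,491) = (38,000/1,491)×430 + (1,491/2)×35.4 = £37,349.79
Lots of 662 are cheaper by £949.61.

£949.61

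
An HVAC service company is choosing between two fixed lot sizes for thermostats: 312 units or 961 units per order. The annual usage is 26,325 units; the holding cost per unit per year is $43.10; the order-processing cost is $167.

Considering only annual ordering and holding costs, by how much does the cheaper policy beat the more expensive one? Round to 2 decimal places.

TC(Q) = (D/Q)S + (Q/2)H
TC(312) = (26,325/312)×167 + (312/2)×43.1 = $20,814.22
TC(961) = (26,325/961)×167 + (961/2)×43.1 = $25,284.24
Cheaper: Q = 312.  Difference = $4,470.01

$4,470.01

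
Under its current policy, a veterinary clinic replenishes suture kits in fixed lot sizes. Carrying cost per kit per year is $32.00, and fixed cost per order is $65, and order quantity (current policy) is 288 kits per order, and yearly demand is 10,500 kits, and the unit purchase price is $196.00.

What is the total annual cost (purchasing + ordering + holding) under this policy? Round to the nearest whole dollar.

Orders/yr = 10,500/288 = 36.458; ordering cost = 36.458 × $65 = $2,369.79
Average inventory = 288/2 = 144; holding cost = 144 × $32 = $4,608.00
Purchase cost = D·C = 10,500 × 196 = $2,058,000.00
Total = $2,369.79 + $4,608.00 + $2,058,000.00 = $2,064,977.79

$2,064,978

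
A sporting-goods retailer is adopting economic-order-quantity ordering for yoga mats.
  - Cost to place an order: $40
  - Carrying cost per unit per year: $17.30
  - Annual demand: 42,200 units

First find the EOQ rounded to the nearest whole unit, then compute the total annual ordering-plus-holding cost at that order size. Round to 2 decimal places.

2DS/H = 2·42,200·40/17.3 = 195,144.51
EOQ = √195,144.51 ≈ 441.75 → Q = 442 units
Annual ordering cost = (D/Q)·S = (42,200/442) × 40 = $3,819.00
Annual holding cost  = (Q/2)·H = (442/2) × 17.3 = $3,823.30
Total = $3,819.00 + $3,823.30 = $7,642.30

$7,642.30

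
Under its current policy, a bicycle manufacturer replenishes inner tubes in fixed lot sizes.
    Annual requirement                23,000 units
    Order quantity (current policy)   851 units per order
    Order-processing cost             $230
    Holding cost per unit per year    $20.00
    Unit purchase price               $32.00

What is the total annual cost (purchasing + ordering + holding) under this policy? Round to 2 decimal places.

Orders/yr = 23,000/851 = 27.027; ordering cost = 27.027 × $230 = $6,216.22
Average inventory = 851/2 = 425.5; holding cost = 425.5 × $20 = $8,510.00
Purchase cost = D·C = 23,000 × 32 = $736,000.00
Total = $6,216.22 + $8,510.00 + $736,000.00 = $750,726.22

$750,726.22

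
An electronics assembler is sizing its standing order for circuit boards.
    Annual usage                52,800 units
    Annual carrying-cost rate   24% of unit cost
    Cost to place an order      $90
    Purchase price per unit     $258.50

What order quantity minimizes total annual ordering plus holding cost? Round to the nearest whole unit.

391 units

H = i·C = 0.24 × $258.5 = $62.0400 per unit-year
EOQ = √(2DS/H) = √(2 × 52,800 × 90 / 62.04)
    = √(153,191.49) ≈ 391.40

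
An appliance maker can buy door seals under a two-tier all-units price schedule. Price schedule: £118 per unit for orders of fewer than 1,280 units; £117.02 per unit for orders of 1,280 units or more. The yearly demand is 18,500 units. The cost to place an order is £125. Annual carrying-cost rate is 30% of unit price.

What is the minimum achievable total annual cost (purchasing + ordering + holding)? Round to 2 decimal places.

H₁ = 30%×£118 = £35.4000;  H₂ = 30%×£117.02 = £35.1060
EOQ₁ = √(2×18,500×125/35.4000) = 361.46  (< 1,280, feasible at tier 1)
EOQ₂ = √(2×18,500×125/35.1060) = 362.97  (< 1,280 → use Q = 1,280 at tier-2 price)
TC(tier 1 (EOQ₁), Q≈361.5) = £2,195,795.51
TC(tier 2, Q≈1,280.0) = £2,189,144.48
Minimum at tier 2: £2,189,144.48

£2,189,144.48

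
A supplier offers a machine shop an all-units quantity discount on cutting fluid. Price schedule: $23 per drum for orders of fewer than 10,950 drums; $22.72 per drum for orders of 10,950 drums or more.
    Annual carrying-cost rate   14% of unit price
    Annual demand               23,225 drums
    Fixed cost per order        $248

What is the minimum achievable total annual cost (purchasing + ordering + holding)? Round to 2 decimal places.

$540,265.41

H₁ = 14%×$23 = $3.2200;  H₂ = 14%×$22.72 = $3.1808
EOQ₁ = √(2×23,225×248/3.2200) = 1,891.43  (< 10,950, feasible at tier 1)
EOQ₂ = √(2×23,225×248/3.1808) = 1,903.05  (< 10,950 → use Q = 10,950 at tier-2 price)
TC(tier 1 (EOQ₁), Q≈1,891.4) = $540,265.41
TC(tier 2, Q≈10,950.0) = $545,612.89
Minimum at tier 1 (EOQ₁): $540,265.41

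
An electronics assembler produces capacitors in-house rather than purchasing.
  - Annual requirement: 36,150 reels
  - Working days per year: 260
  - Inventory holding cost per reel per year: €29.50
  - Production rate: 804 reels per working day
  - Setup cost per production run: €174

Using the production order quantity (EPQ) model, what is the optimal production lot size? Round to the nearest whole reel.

718 reels

Daily demand d = 36,150/260 = 139.038; p = 804; 1 − d/p = 0.82707
EPQ = √(2DS / (H(1 − d/p)))
    = √(2 × 36,150 × 174 / (29.5 × 0.82707)) ≈ 718.06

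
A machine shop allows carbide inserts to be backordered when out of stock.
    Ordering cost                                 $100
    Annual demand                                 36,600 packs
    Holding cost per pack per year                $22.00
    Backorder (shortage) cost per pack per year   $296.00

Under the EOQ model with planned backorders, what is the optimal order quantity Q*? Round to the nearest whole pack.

598 packs

Basic EOQ = √(2·36,600·100/22) = 576.825
Backorder adjustment √((H+b)/b) = √((22+296)/296) = 1.0365
Q* = 576.825 × 1.0365 ≈ 597.88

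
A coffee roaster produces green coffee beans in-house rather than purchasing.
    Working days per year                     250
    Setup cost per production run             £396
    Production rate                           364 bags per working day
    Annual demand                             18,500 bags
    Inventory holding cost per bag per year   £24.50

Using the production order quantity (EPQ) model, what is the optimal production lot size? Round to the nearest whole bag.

d = 18,500/250 = 74.0000 bags/day;  effective holding cost H(1 − d/p) = 24.5·(1 − 74.0000/364) = 19.51923
Q* = √(2DS / H_eff) = √(2·18,500·396 / 19.51923) ≈ 866.40

866 bags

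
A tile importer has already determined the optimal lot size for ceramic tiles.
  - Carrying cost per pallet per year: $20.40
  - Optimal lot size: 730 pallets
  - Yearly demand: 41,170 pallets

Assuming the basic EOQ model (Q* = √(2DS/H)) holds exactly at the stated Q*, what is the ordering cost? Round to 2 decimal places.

$132.03

Since Q* = (2DS/H)^½, squaring gives Q*²·H = 2DS.
S = Q²H / (2D) = 730² × 20.4 / (2 × 41,170) = 132.0277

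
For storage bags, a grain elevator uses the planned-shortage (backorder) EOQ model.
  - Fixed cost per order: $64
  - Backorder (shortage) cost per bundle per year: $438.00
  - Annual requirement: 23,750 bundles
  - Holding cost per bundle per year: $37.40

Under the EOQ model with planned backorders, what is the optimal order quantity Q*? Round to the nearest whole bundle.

Q* = √(2DS/H) · √((H + b)/b)
   = √(2 × 23,750 × 64 / 37.4) · √((37.4 + 438) / 438)
   = 285.102 × 1.0418 ≈ 297.03

297 bundles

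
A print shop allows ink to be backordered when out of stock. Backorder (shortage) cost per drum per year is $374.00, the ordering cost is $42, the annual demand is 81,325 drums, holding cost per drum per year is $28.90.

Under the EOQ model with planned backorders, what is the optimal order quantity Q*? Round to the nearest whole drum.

Q* = √(2DS/H) · √((H + b)/b)
   = √(2 × 81,325 × 42 / 28.9) · √((28.9 + 374) / 374)
   = 486.186 × 1.0379 ≈ 504.62

505 drums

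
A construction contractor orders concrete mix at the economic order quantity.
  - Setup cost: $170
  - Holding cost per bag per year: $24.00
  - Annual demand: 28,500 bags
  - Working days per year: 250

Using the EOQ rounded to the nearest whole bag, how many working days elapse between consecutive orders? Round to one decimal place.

5.6 days

2DS/H = 2·28,500·170/24 = 403,750.00
EOQ = √403,750.00 ≈ 635.41 → Q = 635 bags
T = Q/D × 250 days = 635/28,500 × 250 = 5.570 days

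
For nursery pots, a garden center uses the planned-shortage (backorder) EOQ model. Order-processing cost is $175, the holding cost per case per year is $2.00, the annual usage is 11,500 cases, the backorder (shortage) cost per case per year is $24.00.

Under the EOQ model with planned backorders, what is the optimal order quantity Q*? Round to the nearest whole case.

Q* = √(2DS/H) · √((H + b)/b)
   = √(2 × 11,500 × 175 / 2) · √((2 + 24) / 24)
   = 1,418.626 × 1.0408 ≈ 1,476.55

1,477 cases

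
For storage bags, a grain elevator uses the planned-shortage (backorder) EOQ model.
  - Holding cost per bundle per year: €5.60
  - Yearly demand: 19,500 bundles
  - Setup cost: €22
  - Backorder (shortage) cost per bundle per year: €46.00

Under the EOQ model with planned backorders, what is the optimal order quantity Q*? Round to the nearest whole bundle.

Q* = √(2DS/H) · √((H + b)/b)
   = √(2 × 19,500 × 22 / 5.6) · √((5.6 + 46) / 46)
   = 391.426 × 1.0591 ≈ 414.57

415 bundles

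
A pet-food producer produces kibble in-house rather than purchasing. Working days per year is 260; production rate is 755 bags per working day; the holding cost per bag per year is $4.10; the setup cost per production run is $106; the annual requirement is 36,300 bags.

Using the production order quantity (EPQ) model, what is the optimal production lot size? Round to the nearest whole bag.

1,518 bags

d = 36,300/260 = 139.6154 bags/day;  effective holding cost H(1 − d/p) = 4.1·(1 − 139.6154/755) = 3.34182
Q* = √(2DS / H_eff) = √(2·36,300·106 / 3.34182) ≈ 1,517.50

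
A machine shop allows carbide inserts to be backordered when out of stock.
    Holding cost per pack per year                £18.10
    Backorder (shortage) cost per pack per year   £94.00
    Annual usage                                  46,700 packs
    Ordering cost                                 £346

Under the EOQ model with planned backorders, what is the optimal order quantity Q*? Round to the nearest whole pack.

1,459 packs

Basic EOQ = √(2·46,700·346/18.1) = 1,336.202
Backorder adjustment √((H+b)/b) = √((18.1+94)/94) = 1.0920
Q* = 1,336.202 × 1.0920 ≈ 1,459.19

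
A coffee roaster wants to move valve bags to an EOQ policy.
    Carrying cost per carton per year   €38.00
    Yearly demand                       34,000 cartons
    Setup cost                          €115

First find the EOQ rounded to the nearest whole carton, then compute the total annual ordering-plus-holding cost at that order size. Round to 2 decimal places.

Optimal lot size Q* = (2 × 34,000 × €115 / €38)^½ ≈ 453.64 → Q = 454 cartons
Annual ordering cost = (D/Q)·S = (34,000/454) × 115 = €8,612.33
Annual holding cost  = (Q/2)·H = (454/2) × 38 = €8,626.00
Total = €8,612.33 + €8,626.00 = €17,238.33

€17,238.33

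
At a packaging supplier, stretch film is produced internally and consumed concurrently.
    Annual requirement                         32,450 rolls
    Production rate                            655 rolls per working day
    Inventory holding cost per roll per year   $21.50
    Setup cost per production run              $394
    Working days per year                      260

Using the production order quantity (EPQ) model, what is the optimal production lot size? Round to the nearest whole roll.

d = 32,450/260 = 124.8077 rolls/day;  effective holding cost H(1 − d/p) = 21.5·(1 − 124.8077/655) = 17.40326
Q* = √(2DS / H_eff) = √(2·32,450·394 / 17.40326) ≈ 1,212.15

1,212 rolls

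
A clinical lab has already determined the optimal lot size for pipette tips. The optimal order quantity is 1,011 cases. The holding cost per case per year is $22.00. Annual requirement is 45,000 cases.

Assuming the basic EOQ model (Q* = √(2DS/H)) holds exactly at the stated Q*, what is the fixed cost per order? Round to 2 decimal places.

$249.85

Since Q* = (2DS/H)^½, squaring gives Q*²·H = 2DS.
S = Q²H / (2D) = 1,011² × 22 / (2 × 45,000) = 249.8518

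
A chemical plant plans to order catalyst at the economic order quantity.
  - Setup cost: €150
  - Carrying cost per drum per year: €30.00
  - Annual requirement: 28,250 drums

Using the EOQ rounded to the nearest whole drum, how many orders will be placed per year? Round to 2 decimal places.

2DS/H = 2·28,250·150/30 = 282,500.00
EOQ = √282,500.00 ≈ 531.51 → Q = 532
N = D/Q = 28,250/532 ≈ 53.102 orders/yr

53.10 orders per year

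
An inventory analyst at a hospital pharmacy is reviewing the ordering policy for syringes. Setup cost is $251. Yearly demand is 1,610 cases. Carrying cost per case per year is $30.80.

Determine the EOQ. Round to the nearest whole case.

162 cases

2DS/H = 2·1,610·251/30.8 = 26,240.91
EOQ = √26,240.91 ≈ 161.99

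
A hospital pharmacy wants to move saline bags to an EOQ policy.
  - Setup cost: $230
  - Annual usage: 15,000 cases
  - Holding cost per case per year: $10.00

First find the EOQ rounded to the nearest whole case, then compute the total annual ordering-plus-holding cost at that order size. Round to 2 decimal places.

EOQ = √(2DS/H) = √(2 × 15,000 × 230 / 10)
    = √(690,000.00) ≈ 830.66 → Q = 831 cases
Orders/yr = 15,000/831 = 18.051; ordering cost = 18.051 × $230 = $4,151.62
Average inventory = 831/2 = 415.5; holding cost = 415.5 × $10 = $4,155.00
Total = $4,151.62 + $4,155.00 = $8,306.62

$8,306.62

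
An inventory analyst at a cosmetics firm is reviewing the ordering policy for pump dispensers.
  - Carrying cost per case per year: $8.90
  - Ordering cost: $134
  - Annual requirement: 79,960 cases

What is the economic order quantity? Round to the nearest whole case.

Q* = √(2·D·S / H) = √(2·79,960·134 / 8.9) = √2,407,784.3 ≈ 1,551.70

1,552 cases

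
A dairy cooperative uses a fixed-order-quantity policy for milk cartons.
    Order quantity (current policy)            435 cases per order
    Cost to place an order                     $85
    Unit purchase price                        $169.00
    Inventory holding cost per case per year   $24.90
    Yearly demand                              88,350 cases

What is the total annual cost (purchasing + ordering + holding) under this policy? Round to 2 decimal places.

$14,953,829.54

Annual ordering cost = (D/Q)·S = (88,350/435) × 85 = $17,263.79
Annual holding cost  = (Q/2)·H = (435/2) × 24.9 = $5,415.75
Purchase cost = D·C = 88,350 × 169 = $14,931,150.00
Total = $17,263.79 + $5,415.75 + $14,931,150.00 = $14,953,829.54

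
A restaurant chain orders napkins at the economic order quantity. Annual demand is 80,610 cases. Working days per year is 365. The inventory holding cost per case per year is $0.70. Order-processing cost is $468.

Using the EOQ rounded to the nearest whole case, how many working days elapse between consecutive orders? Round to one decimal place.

47.0 days

EOQ = √(2DS/H) = √(2 × 80,610 × 468 / 0.7)
    = √(107,787,085.71) ≈ 10,382.06 → Q = 10,382 cases
Days between orders = 365 / (D/Q) = 365 / 7.764 ≈ 47.009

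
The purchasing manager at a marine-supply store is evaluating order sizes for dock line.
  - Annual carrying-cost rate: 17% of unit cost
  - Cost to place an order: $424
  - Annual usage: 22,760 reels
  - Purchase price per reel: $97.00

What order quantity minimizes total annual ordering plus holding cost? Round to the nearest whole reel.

H = i·C = 0.17 × $97 = $16.4900 per reel-year
EOQ = √(2DS/H) = √(2 × 22,760 × 424 / 16.49)
    = √(1,170,435.42) ≈ 1,081.87

1,082 reels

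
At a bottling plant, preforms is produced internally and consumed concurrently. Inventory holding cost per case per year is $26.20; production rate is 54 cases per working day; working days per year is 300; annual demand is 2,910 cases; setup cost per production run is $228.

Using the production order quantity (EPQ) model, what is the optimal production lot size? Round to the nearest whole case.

d = 2,910/300 = 9.7000 cases/day;  effective holding cost H(1 − d/p) = 26.2·(1 − 9.7000/54) = 21.49370
Q* = √(2DS / H_eff) = √(2·2,910·228 / 21.49370) ≈ 248.47

248 cases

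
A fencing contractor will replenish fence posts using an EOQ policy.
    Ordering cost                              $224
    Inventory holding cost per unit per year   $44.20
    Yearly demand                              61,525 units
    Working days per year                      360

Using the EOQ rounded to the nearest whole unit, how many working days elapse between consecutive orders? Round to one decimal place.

EOQ = √(2DS/H) = √(2 × 61,525 × 224 / 44.2)
    = √(623,601.81) ≈ 789.68 → Q = 790 units
Cycle time = (working days × Q)/D = (360 × 790) / 61,525 = 4.623 days

4.6 days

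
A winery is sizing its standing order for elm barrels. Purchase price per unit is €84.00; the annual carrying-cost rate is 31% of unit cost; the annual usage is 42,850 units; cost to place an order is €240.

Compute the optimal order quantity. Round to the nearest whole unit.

889 units

Holding cost per unit per year: H = 31% × €84 = €26.0400
2DS/H = 2·42,850·240/26.04 = 789,861.75
EOQ = √789,861.75 ≈ 888.74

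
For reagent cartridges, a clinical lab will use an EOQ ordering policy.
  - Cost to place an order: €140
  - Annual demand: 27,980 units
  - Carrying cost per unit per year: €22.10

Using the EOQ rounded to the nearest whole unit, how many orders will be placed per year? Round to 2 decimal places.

EOQ = √(2DS/H) = √(2 × 27,980 × 140 / 22.1)
    = √(354,497.74) ≈ 595.40 → Q = 595
N = D/Q = 27,980/595 ≈ 47.025 orders/yr

47.03 orders per year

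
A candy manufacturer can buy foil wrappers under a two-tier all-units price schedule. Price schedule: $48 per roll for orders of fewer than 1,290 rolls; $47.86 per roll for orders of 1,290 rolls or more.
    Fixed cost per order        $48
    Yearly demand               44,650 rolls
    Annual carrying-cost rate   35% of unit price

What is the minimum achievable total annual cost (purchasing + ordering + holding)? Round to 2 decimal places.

$2,149,414.79

H₁ = 35%×$48 = $16.8000;  H₂ = 35%×$47.86 = $16.7510
EOQ₁ = √(2×44,650×48/16.8000) = 505.12  (< 1,290, feasible at tier 1)
EOQ₂ = √(2×44,650×48/16.7510) = 505.85  (< 1,290 → use Q = 1,290 at tier-2 price)
TC(tier 1 (EOQ₁), Q≈505.1) = $2,151,685.96
TC(tier 2, Q≈1,290.0) = $2,149,414.79
Minimum at tier 2: $2,149,414.79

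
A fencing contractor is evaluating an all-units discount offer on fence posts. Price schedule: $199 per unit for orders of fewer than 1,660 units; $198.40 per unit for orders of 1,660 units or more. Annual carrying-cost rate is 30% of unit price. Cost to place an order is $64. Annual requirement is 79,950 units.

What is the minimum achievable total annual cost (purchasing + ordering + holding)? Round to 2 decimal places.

H₁ = 30%×$199 = $59.7000;  H₂ = 30%×$198.40 = $59.5200
EOQ₁ = √(2×79,950×64/59.7000) = 414.03  (< 1,660, feasible at tier 1)
EOQ₂ = √(2×79,950×64/59.5200) = 414.65  (< 1,660 → use Q = 1,660 at tier-2 price)
TC(tier 1 (EOQ₁), Q≈414.0) = $15,934,767.32
TC(tier 2, Q≈1,660.0) = $15,914,564.01
Minimum at tier 2: $15,914,564.01

$15,914,564.01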